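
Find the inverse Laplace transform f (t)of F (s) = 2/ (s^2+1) 2 * sin (t)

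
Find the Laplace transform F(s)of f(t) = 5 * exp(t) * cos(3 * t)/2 5 * (s - 1)/(2 * ((s - 1)^2 + 9))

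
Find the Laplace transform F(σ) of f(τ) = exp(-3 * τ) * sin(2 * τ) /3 2/(3 * ((σ+3) ^2+4) ) 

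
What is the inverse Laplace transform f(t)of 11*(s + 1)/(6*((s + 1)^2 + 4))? 11*exp(-t)*cos(2*t)/6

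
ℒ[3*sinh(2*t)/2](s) 3/(s^2 - 4)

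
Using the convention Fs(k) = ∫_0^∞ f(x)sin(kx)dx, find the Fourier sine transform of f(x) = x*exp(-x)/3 2*k/(3*(k^2 + 1)^2)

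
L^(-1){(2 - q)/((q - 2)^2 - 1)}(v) -exp(2*v)*cosh(v)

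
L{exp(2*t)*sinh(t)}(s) 1/((s - 2)^2 - 1)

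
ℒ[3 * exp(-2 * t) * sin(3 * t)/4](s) 9/(4 * ((s + 2)^2 + 9))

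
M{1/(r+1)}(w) pi * csc(pi * w)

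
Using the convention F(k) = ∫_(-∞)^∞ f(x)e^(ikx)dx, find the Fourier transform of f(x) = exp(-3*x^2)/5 sqrt(3)*sqrt(pi)*exp(-k^2/12)/15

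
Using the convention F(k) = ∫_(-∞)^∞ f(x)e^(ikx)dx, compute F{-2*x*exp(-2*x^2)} -sqrt(2)*I*sqrt(pi)*k*exp(-k^2/8)/4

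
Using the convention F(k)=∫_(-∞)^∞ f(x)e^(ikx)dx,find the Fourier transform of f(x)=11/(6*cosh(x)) 11*pi/(6*cosh(pi*k/2))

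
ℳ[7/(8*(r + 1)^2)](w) -7*pi*(w - 1)/(8*sin(pi*w))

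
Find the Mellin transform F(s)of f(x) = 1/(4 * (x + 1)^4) gamma(s) * gamma(4 - s)/24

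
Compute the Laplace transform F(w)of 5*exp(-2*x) 5/(w + 2)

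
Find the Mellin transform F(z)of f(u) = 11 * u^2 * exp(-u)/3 11 * gamma(z + 2)/3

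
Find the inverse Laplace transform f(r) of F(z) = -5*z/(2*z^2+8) -5*cos(2*r) /2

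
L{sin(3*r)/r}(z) atan(3/z)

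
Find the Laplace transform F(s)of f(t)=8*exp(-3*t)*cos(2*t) 8*(s + 3)/((s + 3)^2 + 4)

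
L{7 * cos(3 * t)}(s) 7 * s/(s^2 + 9)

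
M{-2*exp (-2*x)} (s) -2^ (1 - s)*gamma (s)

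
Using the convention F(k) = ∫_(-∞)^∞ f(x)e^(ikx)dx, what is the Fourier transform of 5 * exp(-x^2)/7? 5 * sqrt(pi) * exp(-k^2/4)/7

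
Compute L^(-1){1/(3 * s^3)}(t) t^2/6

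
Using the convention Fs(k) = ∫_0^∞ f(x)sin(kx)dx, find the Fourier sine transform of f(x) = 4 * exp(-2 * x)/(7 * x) 4 * atan(k/2)/7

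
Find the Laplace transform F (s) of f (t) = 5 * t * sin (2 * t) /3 20 * s/ (3 * (s^2 + 4) ^2) 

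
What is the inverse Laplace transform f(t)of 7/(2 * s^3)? 7 * t^2/4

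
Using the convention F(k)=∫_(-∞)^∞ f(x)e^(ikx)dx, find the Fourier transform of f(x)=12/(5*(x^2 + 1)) 12*pi*exp(-Abs(k))/5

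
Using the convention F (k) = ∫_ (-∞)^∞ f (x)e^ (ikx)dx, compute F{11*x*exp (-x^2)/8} 11*I*sqrt (pi)*k*exp (-k^2/4)/16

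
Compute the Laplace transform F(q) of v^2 2/q^3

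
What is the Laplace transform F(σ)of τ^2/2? σ^(-3)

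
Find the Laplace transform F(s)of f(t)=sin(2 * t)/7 2/(7 * (s^2 + 4))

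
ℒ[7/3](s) 7/(3 * s)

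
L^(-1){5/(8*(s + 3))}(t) 5*exp(-3*t)/8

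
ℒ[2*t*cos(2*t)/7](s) 2*(s^2-4)/(7*(s^2 + 4)^2)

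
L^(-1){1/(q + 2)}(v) exp(-2 * v)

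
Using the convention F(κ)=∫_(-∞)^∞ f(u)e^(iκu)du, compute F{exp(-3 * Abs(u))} 6/(κ^2 + 9)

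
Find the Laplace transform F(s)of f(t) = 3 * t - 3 3/s^2 - 3/s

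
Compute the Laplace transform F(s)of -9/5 -9/(5 * s)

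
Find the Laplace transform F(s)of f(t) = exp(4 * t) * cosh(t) (s - 4)/((s - 4)^2 - 1)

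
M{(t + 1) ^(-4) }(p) gamma(p)*gamma(4 - p) /6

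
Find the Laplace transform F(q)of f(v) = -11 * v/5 -11/(5 * q^2)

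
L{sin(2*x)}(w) 2/(w^2 + 4)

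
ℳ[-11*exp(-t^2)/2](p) -11*gamma(p/2)/4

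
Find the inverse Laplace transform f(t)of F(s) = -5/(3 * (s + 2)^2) -5 * t * exp(-2 * t)/3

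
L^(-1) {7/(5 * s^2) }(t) 7 * t/5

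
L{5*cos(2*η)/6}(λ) 5*λ/(6*(λ^2 + 4))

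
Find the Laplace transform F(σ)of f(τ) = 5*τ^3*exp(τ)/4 15/(2*(σ - 1)^4)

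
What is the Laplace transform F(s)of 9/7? 9/(7*s)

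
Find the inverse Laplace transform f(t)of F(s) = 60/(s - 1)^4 10 * t^3 * exp(t)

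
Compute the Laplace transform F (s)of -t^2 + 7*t 7/s^2-2/s^3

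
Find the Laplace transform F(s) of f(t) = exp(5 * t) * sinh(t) 1/((s - 5) ^2 - 1) 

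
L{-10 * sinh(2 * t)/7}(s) -20/(7 * s^2 - 28)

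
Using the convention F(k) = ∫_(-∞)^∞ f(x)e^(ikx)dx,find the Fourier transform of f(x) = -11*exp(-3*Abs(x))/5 -66/(5*k^2+45)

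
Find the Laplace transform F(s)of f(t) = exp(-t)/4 1/(4*(s+1))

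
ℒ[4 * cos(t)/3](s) 4 * s/(3 * (s^2 + 1))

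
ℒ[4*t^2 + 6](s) 6/s + 8/s^3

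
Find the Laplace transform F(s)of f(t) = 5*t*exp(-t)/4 5/(4*(s + 1)^2)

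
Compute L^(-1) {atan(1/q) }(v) sin(v) /v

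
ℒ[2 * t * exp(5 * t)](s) 2/(s - 5) ^2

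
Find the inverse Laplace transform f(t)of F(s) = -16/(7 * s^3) -8 * t^2/7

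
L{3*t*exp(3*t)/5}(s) 3/(5*(s - 3)^2)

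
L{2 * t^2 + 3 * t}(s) 4/s^3 + 3/s^2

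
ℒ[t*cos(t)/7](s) (s^2 - 1)/(7*(s^2 + 1)^2)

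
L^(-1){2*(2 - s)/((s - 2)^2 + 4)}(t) -2*exp(2*t)*cos(2*t)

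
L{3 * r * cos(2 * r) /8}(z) 3 * (z^2 - 4) /(8 * (z^2+4) ^2) 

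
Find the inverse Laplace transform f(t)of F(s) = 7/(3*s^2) 7*t/3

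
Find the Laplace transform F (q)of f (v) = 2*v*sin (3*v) 12*q/ (q^2 + 9)^2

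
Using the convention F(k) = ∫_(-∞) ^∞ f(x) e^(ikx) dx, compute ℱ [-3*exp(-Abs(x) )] -6/(k^2+1) 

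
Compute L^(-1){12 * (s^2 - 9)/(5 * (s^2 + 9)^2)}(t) 12 * t * cos(3 * t)/5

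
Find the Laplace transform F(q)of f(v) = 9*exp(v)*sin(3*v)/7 27/(7*((q - 1)^2 + 9))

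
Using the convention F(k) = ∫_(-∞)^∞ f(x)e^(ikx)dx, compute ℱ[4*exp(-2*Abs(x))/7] 16/(7*(k^2+4))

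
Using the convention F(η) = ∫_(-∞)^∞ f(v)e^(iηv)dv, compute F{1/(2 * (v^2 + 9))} pi * exp(-3 * Abs(η))/6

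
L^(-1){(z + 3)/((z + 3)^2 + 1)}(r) exp(-3 * r) * cos(r)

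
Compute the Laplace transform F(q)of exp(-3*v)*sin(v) 1/((q + 3)^2 + 1)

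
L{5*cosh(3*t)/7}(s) 5*s/(7*(s^2 - 9))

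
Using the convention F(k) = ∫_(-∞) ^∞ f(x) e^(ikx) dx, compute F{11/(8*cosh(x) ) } 11*pi/(8*cosh(pi*k/2) ) 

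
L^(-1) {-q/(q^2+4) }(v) -cos(2 * v) 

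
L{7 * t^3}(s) 42/s^4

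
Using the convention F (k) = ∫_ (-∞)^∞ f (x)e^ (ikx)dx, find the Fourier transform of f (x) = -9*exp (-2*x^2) -9*sqrt (2)*sqrt (pi)*exp (-k^2/8)/2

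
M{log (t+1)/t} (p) -pi*csc (pi*p)/ (p - 1)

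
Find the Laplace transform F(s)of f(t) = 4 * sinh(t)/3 4/(3 * (s^2 - 1))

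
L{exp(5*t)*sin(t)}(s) 1/((s - 5)^2+1)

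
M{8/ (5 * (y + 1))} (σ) 8 * pi * csc (pi * σ)/5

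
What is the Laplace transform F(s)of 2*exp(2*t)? 2/(s - 2)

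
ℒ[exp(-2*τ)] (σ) 1/(σ + 2)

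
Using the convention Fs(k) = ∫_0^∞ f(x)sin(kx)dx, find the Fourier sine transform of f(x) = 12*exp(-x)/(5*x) 12*atan(k)/5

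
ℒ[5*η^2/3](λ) 10/(3*λ^3)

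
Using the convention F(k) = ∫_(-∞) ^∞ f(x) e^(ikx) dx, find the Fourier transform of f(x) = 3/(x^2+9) pi*exp(-3*Abs(k) ) 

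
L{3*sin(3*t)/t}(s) 3*atan(3/s)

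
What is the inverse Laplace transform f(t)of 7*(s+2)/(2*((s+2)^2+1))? 7*exp(-2*t)*cos(t)/2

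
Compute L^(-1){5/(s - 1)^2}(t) 5 * t * exp(t)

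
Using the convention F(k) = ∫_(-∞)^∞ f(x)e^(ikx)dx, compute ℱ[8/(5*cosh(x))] 8*pi/(5*cosh(pi*k/2))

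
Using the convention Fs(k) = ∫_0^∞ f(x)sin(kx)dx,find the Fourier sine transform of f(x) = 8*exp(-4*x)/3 8*k/(3*(k^2 + 16))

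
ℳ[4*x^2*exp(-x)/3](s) 4*gamma(s + 2)/3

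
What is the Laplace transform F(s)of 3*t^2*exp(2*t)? 6/(s - 2)^3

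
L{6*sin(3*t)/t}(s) 6*atan(3/s)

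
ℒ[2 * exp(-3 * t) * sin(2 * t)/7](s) 4/(7 * ((s + 3)^2 + 4))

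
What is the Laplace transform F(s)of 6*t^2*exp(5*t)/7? 12/(7*(s - 5)^3)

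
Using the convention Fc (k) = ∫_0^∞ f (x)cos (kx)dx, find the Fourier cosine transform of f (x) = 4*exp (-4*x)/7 16/ (7*(k^2 + 16))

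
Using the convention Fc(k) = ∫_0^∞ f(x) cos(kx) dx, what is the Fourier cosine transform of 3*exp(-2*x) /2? 3/(k^2 + 4) 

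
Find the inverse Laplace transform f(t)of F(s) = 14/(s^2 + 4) 7*sin(2*t)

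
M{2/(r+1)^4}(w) gamma(w)*gamma(4 - w)/3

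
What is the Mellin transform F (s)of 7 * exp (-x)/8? 7 * gamma (s)/8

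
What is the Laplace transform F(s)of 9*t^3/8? 27/(4*s^4)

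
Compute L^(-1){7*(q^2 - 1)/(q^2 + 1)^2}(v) 7*v*cos(v)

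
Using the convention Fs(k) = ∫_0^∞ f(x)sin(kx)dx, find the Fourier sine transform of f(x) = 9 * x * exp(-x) 18 * k/(k^2+1)^2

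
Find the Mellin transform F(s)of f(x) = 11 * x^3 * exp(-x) 11 * gamma(s + 3)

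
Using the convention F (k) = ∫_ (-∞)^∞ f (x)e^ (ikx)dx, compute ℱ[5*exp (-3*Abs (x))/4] 15/ (2*(k^2 + 9))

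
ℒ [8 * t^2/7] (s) 16/(7 * s^3) 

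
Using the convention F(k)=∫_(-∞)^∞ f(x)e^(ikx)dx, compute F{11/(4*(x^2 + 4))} 11*pi*exp(-2*Abs(k))/8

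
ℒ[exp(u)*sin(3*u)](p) 3/((p - 1)^2 + 9)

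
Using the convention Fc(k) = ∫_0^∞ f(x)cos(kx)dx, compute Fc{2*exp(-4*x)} 8/(k^2 + 16)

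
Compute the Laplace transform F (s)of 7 7/s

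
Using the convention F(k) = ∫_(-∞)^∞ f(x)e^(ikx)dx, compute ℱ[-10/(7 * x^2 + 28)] -5 * pi * exp(-2 * Abs(k))/7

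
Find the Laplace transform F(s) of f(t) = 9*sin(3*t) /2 27/(2*(s^2+9) ) 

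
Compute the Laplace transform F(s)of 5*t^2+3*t 10/s^3+3/s^2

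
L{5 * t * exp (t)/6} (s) 5/ (6 * (s - 1)^2)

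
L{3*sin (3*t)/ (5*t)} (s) 3*atan (3/s)/5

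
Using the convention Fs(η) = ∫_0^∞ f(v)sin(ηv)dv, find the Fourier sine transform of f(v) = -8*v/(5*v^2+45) -4*pi*exp(-3*η)/5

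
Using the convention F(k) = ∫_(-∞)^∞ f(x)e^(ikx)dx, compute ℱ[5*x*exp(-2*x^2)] 5*sqrt(2)*I*sqrt(pi)*k*exp(-k^2/8)/8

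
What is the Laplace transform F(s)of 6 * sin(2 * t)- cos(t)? 12/(s^2 + 4)- s/(s^2 + 1)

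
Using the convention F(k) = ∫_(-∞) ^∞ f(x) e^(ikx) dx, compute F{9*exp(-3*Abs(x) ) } 54/(k^2+9) 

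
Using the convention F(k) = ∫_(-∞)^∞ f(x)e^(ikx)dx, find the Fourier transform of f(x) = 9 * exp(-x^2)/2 9 * sqrt(pi) * exp(-k^2/4)/2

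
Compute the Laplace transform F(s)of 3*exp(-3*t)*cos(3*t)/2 3*(s + 3)/(2*((s + 3)^2 + 9))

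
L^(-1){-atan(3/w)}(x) -sin(3 * x)/x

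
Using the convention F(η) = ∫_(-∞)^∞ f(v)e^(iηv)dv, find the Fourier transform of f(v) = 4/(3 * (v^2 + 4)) 2 * pi * exp(-2 * Abs(η))/3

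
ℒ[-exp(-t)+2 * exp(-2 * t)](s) 2/(s+2) - 1/(s+1)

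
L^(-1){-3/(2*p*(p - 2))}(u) -3*exp(u)*sinh(u)/2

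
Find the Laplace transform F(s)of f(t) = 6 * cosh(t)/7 6 * s/(7 * (s^2 - 1))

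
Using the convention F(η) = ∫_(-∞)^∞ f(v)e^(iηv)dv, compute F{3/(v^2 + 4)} 3 * pi * exp(-2 * Abs(η))/2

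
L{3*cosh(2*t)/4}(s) 3*s/(4*(s^2 - 4))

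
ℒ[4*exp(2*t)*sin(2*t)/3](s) 8/(3*((s - 2)^2 + 4))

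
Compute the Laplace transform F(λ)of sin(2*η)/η atan(2/λ)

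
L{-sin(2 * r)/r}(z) -atan(2/z)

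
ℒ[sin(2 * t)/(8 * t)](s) atan(2/s)/8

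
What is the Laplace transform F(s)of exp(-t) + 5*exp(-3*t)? 5/(s + 3) + 1/(s + 1)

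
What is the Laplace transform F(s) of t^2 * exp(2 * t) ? 2/(s - 2) ^3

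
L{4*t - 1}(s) 4/s^2 - 1/s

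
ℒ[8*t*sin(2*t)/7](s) 32*s/(7*(s^2+4)^2)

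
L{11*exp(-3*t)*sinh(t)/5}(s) 11/(5*((s+3)^2 - 1))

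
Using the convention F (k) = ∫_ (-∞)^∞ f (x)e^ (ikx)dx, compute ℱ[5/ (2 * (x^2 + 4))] 5 * pi * exp (-2 * Abs (k))/4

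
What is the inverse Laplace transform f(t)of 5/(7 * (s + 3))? 5 * exp(-3 * t)/7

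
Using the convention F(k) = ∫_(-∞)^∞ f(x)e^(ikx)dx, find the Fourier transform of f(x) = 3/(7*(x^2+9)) pi*exp(-3*Abs(k))/7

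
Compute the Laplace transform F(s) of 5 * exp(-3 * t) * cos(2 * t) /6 5 * (s + 3) /(6 * ((s + 3) ^2 + 4) ) 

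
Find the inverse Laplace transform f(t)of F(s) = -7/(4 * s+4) -7 * exp(-t)/4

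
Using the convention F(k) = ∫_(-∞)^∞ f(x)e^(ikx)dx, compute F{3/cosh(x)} 3*pi/cosh(pi*k/2)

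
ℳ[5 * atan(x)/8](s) -5 * pi * sec(pi * s/2)/(16 * s)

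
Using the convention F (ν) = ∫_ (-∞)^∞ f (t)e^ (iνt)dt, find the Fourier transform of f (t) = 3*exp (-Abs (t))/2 3/ (ν^2+1)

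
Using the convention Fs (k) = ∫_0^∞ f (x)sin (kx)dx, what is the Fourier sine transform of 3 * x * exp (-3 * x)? 18 * k/ (k^2 + 9)^2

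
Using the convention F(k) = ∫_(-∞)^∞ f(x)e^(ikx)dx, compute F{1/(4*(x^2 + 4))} pi*exp(-2*Abs(k))/8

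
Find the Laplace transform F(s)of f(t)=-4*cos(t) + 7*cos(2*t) 7*s/(s^2 + 4) - 4*s/(s^2 + 1)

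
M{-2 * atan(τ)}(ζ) pi * sec(pi * ζ/2)/ζ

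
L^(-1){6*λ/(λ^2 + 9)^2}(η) η*sin(3*η)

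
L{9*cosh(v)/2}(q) 9*q/(2*(q^2 - 1))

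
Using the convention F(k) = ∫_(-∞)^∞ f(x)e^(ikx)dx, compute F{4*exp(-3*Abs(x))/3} 8/(k^2 + 9)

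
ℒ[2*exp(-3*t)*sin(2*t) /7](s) 4/(7*((s + 3) ^2 + 4) ) 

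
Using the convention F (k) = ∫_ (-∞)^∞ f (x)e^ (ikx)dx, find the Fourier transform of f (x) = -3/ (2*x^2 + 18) -pi*exp (-3*Abs (k))/2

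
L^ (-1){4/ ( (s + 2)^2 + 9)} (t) 4*exp (-2*t)*sin (3*t)/3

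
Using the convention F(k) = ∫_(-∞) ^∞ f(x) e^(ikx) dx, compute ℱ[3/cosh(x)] 3 * pi/cosh(pi * k/2) 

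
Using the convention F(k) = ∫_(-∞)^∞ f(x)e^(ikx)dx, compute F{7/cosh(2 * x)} 7 * pi/(2 * cosh(pi * k/4))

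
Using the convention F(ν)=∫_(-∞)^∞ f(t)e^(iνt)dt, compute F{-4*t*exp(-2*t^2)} -sqrt(2)*I*sqrt(pi)*ν*exp(-ν^2/8)/2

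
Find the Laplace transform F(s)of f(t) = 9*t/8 9/(8*s^2)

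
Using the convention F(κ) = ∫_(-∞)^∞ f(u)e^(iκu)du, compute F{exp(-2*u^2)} sqrt(2)*sqrt(pi)*exp(-κ^2/8)/2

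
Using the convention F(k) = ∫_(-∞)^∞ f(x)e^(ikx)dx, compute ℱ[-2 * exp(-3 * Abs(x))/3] -4/(k^2 + 9)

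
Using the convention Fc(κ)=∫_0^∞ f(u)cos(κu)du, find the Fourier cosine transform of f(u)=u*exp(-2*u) (4 - κ^2)/(κ^2 + 4)^2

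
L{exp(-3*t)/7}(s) 1/(7*(s + 3))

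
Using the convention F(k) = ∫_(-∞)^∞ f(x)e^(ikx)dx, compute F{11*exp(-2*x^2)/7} 11*sqrt(2)*sqrt(pi)*exp(-k^2/8)/14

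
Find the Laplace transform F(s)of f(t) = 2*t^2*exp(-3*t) 4/(s + 3)^3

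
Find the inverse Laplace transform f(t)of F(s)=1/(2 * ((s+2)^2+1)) exp(-2 * t) * sin(t)/2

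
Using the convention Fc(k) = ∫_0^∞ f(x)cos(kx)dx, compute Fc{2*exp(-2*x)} 4/(k^2 + 4)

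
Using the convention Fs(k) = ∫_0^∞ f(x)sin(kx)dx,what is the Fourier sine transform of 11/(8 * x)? 11 * pi/16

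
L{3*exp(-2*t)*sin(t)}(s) 3/((s+2)^2+1)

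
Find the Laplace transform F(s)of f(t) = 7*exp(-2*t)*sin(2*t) 14/((s + 2)^2 + 4)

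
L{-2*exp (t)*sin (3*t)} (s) -6/ ( (s - 1)^2 + 9)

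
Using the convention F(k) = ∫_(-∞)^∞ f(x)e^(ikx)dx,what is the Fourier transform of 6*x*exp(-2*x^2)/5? 3*sqrt(2)*I*sqrt(pi)*k*exp(-k^2/8)/20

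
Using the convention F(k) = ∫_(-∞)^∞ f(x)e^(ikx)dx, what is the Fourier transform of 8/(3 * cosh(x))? 8 * pi/(3 * cosh(pi * k/2))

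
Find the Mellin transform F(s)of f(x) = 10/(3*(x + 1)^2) -10*pi*(s - 1)/(3*sin(pi*s))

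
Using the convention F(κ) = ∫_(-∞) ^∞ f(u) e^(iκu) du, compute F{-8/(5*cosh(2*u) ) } -4*pi/(5*cosh(pi*κ/4) ) 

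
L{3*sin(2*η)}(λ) 6/(λ^2+4)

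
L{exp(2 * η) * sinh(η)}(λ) 1/((λ - 2)^2 - 1)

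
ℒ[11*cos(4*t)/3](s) 11*s/(3*(s^2 + 16))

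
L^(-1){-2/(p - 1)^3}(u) -u^2*exp(u)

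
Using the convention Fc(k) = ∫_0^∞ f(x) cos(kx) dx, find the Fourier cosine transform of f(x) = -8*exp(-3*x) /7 -24/(7*k^2 + 63) 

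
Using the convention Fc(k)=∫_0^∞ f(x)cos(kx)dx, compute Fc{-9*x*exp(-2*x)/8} 9*(k^2-4)/(8*(k^2 + 4)^2)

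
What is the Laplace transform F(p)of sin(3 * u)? 3/(p^2 + 9)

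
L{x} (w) w^ (-2)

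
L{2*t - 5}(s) 2/s^2 - 5/s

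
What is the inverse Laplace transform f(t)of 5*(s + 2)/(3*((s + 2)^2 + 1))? 5*exp(-2*t)*cos(t)/3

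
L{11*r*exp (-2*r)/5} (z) 11/ (5*(z + 2)^2)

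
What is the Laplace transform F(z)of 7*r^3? 42/z^4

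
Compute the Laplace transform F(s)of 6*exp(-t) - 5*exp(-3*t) 6/(s + 1) - 5/(s + 3)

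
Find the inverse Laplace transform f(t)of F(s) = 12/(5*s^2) 12*t/5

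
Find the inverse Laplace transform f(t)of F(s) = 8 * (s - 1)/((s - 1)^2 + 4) 8 * exp(t) * cos(2 * t)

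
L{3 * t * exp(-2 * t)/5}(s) 3/(5 * (s + 2)^2)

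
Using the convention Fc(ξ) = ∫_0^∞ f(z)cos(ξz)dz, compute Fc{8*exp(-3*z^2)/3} 4*sqrt(3)*sqrt(pi)*exp(-ξ^2/12)/9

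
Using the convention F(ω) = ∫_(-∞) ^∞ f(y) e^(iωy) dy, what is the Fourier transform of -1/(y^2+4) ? -pi*exp(-2*Abs(ω) ) /2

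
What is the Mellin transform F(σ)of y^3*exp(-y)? gamma(σ + 3)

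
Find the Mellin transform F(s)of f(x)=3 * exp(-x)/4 3 * gamma(s)/4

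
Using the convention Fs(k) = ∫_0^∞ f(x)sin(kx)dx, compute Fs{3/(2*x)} 3*pi/4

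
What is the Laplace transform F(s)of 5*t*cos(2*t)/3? 5*(s^2 - 4)/(3*(s^2 + 4)^2)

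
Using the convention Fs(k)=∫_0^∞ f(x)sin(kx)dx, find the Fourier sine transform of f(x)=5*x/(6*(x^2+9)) 5*pi*exp(-3*k)/12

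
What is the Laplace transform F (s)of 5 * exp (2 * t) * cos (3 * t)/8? 5 * (s - 2)/ (8 * ( (s - 2)^2 + 9))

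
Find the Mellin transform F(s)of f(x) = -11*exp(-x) -11*gamma(s)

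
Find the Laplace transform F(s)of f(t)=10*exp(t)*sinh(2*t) 20/((s - 1)^2 - 4)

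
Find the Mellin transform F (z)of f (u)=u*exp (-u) gamma (z+1)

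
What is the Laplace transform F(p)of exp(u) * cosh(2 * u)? (p - 1)/((p - 1)^2 - 4)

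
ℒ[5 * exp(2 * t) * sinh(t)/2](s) 5/(2 * ((s - 2)^2 - 1))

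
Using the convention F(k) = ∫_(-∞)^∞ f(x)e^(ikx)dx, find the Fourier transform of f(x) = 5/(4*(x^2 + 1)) 5*pi*exp(-Abs(k))/4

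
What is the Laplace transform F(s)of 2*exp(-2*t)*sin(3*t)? 6/((s + 2)^2 + 9)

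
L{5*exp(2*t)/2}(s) 5/(2*(s - 2))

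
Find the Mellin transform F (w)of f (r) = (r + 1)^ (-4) gamma (w)*gamma (4 - w)/6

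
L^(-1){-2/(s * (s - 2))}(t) -2 * exp(t) * sinh(t)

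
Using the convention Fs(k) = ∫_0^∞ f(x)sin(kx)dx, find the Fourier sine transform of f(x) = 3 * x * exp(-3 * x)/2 9 * k/(k^2 + 9)^2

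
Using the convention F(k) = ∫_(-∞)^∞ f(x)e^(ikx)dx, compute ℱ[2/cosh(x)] 2 * pi/cosh(pi * k/2)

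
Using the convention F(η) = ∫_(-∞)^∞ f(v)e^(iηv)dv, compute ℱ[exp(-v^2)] sqrt(pi)*exp(-η^2/4)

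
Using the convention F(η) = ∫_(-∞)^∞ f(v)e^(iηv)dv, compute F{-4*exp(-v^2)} -4*sqrt(pi)*exp(-η^2/4)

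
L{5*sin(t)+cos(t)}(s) 5/(s^2+1)+s/(s^2+1)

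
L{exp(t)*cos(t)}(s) (s - 1)/((s - 1)^2 + 1)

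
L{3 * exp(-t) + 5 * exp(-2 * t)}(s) 3/(s + 1) + 5/(s + 2)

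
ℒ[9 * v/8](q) 9/ (8 * q^2)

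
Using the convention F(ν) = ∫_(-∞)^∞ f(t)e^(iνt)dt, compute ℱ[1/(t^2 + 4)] pi*exp(-2*Abs(ν))/2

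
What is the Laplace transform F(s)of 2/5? 2/(5 * s)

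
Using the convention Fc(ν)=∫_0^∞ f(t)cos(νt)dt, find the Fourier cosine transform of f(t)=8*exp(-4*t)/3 32/(3*(ν^2 + 16))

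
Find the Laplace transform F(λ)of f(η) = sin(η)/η atan(1/λ)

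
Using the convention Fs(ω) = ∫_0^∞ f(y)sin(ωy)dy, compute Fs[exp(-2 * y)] ω/(ω^2 + 4)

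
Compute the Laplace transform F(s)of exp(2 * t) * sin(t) 1/((s - 2)^2 + 1)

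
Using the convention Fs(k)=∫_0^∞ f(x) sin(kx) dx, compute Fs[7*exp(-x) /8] 7*k/(8*(k^2 + 1) ) 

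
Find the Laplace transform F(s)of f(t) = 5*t 5/s^2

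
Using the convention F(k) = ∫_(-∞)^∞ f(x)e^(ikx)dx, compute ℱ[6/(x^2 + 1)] 6*pi*exp(-Abs(k))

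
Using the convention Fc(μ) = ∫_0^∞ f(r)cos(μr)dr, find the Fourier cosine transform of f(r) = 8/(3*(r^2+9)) 4*pi*exp(-3*μ)/9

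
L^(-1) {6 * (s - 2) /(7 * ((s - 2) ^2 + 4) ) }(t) 6 * exp(2 * t) * cos(2 * t) /7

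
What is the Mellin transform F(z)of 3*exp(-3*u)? 3^(1 - z)*gamma(z)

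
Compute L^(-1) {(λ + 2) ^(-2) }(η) η*exp(-2*η) 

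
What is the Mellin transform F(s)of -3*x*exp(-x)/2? -3*gamma(s + 1)/2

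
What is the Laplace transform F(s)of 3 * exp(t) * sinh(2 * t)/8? 3/(4 * ((s - 1)^2-4))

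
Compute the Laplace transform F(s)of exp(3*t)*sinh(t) 1/((s - 3)^2 - 1)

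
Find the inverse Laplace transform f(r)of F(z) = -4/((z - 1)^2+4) -2*exp(r)*sin(2*r)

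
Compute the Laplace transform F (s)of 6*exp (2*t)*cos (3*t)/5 6*(s - 2)/ (5*( (s - 2)^2 + 9))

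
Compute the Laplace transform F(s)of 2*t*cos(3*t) 2*(s^2 - 9)/(s^2+9)^2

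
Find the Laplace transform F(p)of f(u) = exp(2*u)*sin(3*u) 3/((p - 2)^2 + 9)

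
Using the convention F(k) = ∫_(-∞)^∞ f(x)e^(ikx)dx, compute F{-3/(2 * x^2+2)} -3 * pi * exp(-Abs(k))/2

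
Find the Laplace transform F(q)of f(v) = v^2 2/q^3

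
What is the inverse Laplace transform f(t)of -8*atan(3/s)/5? -8*sin(3*t)/(5*t)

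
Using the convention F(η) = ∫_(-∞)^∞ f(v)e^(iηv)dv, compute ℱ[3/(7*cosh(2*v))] 3*pi/(14*cosh(pi*η/4))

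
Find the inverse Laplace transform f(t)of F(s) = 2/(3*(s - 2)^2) 2*t*exp(2*t)/3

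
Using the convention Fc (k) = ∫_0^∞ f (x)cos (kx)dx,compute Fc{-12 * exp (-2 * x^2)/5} -3 * sqrt (2) * sqrt (pi) * exp (-k^2/8)/5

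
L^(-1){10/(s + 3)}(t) 10 * exp(-3 * t)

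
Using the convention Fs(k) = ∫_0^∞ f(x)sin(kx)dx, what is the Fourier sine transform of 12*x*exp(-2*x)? 48*k/(k^2+4)^2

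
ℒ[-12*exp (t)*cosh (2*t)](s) 12*(1 - s) / ( (s - 1) ^2 - 4) 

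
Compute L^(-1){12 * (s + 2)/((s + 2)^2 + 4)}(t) 12 * exp(-2 * t) * cos(2 * t)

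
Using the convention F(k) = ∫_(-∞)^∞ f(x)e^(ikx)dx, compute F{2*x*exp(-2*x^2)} sqrt(2)*I*sqrt(pi)*k*exp(-k^2/8)/4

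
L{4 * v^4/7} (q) 96/ (7 * q^5)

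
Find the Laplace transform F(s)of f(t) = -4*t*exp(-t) -4/(s + 1)^2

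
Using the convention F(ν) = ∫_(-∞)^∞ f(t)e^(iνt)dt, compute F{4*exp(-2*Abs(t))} 16/(ν^2 + 4)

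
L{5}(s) 5/s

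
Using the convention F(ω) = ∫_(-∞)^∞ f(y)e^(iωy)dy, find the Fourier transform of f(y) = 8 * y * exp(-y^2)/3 4 * I * sqrt(pi) * ω * exp(-ω^2/4)/3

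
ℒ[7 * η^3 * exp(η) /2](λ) 21/(λ - 1) ^4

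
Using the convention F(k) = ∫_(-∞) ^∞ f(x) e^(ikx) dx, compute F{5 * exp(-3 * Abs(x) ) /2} 15/(k^2+9) 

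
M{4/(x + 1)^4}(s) 2*gamma(s)*gamma(4 - s)/3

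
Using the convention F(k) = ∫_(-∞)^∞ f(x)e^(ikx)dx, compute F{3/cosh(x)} 3*pi/cosh(pi*k/2)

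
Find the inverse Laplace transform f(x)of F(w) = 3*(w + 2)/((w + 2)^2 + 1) 3*exp(-2*x)*cos(x)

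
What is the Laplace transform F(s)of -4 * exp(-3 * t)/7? -4/(7 * s + 21)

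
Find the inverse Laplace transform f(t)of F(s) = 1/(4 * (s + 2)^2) t * exp(-2 * t)/4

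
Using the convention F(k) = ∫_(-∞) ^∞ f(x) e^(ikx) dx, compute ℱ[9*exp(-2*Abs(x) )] 36/(k^2+4) 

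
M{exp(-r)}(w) gamma(w)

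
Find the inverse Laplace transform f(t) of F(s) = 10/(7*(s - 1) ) 10*exp(t) /7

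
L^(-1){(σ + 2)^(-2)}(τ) τ * exp(-2 * τ)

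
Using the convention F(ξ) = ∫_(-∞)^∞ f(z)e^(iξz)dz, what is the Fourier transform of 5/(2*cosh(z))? 5*pi/(2*cosh(pi*ξ/2))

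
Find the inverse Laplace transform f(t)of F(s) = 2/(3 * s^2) 2 * t/3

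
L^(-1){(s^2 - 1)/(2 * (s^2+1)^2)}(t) t * cos(t)/2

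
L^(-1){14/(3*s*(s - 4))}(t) 7*exp(2*t)*sinh(2*t)/3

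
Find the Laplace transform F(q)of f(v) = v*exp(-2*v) (q + 2)^(-2)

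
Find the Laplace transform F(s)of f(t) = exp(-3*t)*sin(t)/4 1/(4*((s + 3)^2 + 1))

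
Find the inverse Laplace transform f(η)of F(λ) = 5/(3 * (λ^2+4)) 5 * sin(2 * η)/6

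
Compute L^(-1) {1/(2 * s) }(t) 1/2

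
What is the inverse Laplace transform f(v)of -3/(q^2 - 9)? -sinh(3*v)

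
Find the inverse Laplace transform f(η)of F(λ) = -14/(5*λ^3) -7*η^2/5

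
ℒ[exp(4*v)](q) 1/(q - 4)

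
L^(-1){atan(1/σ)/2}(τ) sin(τ)/(2 * τ)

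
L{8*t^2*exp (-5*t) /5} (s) 16/ (5*(s + 5) ^3) 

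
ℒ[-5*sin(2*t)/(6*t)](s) -5*atan(2/s)/6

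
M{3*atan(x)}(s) -3*pi*sec(pi*s/2)/(2*s)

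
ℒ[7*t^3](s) 42/s^4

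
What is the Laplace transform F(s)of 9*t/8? 9/(8*s^2)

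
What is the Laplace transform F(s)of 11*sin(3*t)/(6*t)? 11*atan(3/s)/6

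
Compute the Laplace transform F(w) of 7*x 7/w^2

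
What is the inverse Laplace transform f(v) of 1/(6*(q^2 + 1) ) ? sin(v) /6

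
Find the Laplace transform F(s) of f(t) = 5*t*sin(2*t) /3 20*s/(3*(s^2 + 4) ^2) 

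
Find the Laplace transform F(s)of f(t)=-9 -9/s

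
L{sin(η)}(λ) 1/(λ^2 + 1)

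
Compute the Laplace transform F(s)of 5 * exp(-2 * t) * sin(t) 5/((s + 2)^2 + 1)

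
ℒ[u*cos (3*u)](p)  (p^2 - 9)/ (p^2+9)^2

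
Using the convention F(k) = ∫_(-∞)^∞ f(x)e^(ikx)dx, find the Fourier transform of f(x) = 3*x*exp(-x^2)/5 3*I*sqrt(pi)*k*exp(-k^2/4)/10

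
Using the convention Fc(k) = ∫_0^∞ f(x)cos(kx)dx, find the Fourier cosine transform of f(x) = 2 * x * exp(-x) 2 * (1 - k^2)/(k^2+1)^2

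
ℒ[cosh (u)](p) p/ (p^2 - 1) 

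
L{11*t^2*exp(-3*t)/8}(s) 11/(4*(s + 3)^3)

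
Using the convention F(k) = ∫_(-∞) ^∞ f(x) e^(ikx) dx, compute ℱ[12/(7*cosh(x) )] 12*pi/(7*cosh(pi*k/2) ) 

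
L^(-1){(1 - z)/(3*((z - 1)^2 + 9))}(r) -exp(r)*cos(3*r)/3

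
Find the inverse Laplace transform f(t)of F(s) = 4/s 4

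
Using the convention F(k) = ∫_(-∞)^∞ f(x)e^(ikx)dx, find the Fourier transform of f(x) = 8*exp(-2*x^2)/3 4*sqrt(2)*sqrt(pi)*exp(-k^2/8)/3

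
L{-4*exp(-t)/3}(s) -4/(3*s + 3)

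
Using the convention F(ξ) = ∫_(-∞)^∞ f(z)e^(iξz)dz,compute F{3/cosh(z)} 3 * pi/cosh(pi * ξ/2)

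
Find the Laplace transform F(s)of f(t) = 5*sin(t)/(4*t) 5*atan(1/s)/4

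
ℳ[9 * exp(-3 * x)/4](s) 3^(2 - s) * gamma(s)/4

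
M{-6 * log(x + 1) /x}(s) 6 * pi * csc(pi * s) /(s - 1) 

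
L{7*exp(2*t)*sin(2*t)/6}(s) 7/(3*((s - 2)^2 + 4))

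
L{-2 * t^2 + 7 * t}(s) 7/s^2 - 4/s^3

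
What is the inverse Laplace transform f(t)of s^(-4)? t^3/6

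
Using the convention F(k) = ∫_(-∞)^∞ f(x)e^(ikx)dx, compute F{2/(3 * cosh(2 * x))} pi/(3 * cosh(pi * k/4))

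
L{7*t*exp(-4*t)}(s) 7/(s + 4)^2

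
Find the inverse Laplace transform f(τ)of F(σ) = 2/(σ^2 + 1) 2*sin(τ)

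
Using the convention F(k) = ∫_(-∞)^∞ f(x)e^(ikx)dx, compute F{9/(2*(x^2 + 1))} 9*pi*exp(-Abs(k))/2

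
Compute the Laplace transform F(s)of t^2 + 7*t 7/s^2 + 2/s^3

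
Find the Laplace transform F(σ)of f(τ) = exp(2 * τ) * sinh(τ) 1/((σ - 2)^2 - 1)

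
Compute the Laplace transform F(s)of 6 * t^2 12/s^3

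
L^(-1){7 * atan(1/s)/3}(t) 7 * sin(t)/(3 * t)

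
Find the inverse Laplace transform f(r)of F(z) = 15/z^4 5 * r^3/2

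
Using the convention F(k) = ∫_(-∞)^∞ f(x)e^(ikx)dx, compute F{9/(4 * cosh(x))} 9 * pi/(4 * cosh(pi * k/2))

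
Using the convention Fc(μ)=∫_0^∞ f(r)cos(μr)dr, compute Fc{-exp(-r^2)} -sqrt(pi)*exp(-μ^2/4)/2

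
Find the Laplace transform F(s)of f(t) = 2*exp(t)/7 2/(7*(s - 1))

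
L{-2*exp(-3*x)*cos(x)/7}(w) 2*(-w - 3)/(7*((w + 3)^2 + 1))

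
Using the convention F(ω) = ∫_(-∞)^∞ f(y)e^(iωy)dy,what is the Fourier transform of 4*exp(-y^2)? 4*sqrt(pi)*exp(-ω^2/4)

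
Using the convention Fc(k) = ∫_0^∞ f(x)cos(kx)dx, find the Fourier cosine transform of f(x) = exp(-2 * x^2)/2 sqrt(2) * sqrt(pi) * exp(-k^2/8)/8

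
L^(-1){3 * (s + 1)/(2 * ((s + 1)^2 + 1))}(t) 3 * exp(-t) * cos(t)/2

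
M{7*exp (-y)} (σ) 7*gamma (σ)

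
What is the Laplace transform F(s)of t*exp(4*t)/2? 1/(2*(s - 4)^2)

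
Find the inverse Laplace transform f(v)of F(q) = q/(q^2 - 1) cosh(v)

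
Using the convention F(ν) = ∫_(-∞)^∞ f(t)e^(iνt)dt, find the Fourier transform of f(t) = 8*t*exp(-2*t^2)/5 sqrt(2)*I*sqrt(pi)*ν*exp(-ν^2/8)/5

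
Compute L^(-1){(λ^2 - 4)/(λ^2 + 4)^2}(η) η*cos(2*η)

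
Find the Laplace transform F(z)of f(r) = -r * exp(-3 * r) -1/(z + 3)^2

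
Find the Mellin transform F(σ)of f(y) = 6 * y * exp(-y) 6 * gamma(σ+1)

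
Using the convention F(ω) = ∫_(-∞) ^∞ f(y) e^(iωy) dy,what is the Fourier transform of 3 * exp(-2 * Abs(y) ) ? 12/(ω^2 + 4) 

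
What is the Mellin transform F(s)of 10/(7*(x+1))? 10*pi*csc(pi*s)/7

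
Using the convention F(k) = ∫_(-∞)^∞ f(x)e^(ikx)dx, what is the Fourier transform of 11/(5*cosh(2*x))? 11*pi/(10*cosh(pi*k/4))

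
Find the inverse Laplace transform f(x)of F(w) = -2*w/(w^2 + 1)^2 -x*sin(x)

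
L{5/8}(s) 5/(8*s)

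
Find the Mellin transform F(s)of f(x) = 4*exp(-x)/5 4*gamma(s)/5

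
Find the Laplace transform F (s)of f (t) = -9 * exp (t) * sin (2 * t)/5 -18/ (5 * (s - 1)^2 + 20)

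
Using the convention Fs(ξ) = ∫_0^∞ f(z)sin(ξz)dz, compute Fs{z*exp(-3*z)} 6*ξ/(ξ^2 + 9)^2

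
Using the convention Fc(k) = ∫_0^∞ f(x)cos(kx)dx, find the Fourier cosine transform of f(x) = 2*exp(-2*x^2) sqrt(2)*sqrt(pi)*exp(-k^2/8)/2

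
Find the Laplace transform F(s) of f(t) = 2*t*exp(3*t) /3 2/(3*(s - 3) ^2) 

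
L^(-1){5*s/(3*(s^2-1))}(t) 5*cosh(t)/3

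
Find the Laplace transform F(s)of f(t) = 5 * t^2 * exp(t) 10/(s - 1)^3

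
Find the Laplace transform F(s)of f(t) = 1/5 1/(5*s)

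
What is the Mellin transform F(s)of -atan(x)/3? pi * sec(pi * s/2)/(6 * s)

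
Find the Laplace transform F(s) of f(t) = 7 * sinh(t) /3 7/(3 * (s^2 - 1) ) 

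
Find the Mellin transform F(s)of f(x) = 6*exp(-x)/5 6*gamma(s)/5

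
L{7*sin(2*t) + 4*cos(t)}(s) 14/(s^2 + 4) + 4*s/(s^2 + 1)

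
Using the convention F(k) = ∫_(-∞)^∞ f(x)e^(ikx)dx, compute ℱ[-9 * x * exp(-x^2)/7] -9 * I * sqrt(pi) * k * exp(-k^2/4)/14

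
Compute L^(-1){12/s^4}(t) 2*t^3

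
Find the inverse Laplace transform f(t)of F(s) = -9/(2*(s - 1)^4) -3*t^3*exp(t)/4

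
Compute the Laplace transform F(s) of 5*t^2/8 5/(4*s^3) 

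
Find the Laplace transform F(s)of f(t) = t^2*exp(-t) 2/(s + 1)^3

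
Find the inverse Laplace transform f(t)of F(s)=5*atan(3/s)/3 5*sin(3*t)/(3*t)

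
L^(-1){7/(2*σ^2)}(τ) 7*τ/2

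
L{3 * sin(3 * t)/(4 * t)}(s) 3 * atan(3/s)/4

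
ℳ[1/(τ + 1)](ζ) pi*csc(pi*ζ)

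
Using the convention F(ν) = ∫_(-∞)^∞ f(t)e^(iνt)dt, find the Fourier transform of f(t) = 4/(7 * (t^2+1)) 4 * pi * exp(-Abs(ν))/7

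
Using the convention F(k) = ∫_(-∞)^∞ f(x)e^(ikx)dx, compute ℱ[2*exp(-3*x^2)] 2*sqrt(3)*sqrt(pi)*exp(-k^2/12)/3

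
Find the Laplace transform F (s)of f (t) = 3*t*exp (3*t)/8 3/ (8*(s - 3)^2)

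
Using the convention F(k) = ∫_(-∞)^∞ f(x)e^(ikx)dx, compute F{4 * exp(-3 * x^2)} 4 * sqrt(3) * sqrt(pi) * exp(-k^2/12)/3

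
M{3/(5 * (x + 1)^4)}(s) gamma(s) * gamma(4 - s)/10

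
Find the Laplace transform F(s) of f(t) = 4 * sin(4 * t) 16/(s^2 + 16) 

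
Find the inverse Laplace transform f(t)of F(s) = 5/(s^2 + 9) 5 * sin(3 * t)/3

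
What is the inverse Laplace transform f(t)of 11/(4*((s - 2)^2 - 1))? 11*exp(2*t)*sinh(t)/4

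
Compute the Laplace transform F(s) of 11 11/s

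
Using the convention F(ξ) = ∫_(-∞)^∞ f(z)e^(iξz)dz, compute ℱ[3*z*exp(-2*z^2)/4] 3*sqrt(2)*I*sqrt(pi)*ξ*exp(-ξ^2/8)/32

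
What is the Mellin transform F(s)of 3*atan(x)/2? -3*pi*sec(pi*s/2)/(4*s)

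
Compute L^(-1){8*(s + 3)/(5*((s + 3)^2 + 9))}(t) 8*exp(-3*t)*cos(3*t)/5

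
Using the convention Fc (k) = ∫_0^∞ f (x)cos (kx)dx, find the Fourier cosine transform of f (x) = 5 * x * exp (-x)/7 5 * (1 - k^2)/ (7 * (k^2 + 1)^2)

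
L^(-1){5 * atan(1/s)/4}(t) 5 * sin(t)/(4 * t)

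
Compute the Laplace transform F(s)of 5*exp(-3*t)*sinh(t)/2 5/(2*((s+3)^2 - 1))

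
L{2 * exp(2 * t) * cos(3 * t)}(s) 2 * (s - 2)/((s - 2)^2 + 9)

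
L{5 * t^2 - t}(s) 10/s^3 - 1/s^2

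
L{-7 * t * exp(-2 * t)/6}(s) -7/(6 * (s + 2)^2)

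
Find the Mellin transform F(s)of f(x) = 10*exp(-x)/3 10*gamma(s)/3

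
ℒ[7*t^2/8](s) 7/(4*s^3)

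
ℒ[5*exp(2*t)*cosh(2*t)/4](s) 5*(s - 2)/(4*s*(s - 4))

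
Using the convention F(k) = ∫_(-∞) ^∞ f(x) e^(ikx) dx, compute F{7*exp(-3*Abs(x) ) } 42/(k^2 + 9) 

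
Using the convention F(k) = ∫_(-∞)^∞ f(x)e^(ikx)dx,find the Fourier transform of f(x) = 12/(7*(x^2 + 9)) 4*pi*exp(-3*Abs(k))/7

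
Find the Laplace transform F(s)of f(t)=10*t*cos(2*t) 10*(s^2 - 4)/(s^2 + 4)^2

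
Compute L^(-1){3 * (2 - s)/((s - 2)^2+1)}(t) -3 * exp(2 * t) * cos(t)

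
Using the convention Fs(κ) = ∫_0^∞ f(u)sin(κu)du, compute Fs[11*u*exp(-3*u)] 66*κ/(κ^2 + 9)^2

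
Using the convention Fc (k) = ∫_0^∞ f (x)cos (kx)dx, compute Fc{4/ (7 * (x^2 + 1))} 2 * pi * exp (-k)/7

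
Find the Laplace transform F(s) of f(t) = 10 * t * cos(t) 10 * (s^2 - 1) /(s^2 + 1) ^2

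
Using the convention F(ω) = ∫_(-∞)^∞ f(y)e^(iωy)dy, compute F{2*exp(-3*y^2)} 2*sqrt(3)*sqrt(pi)*exp(-ω^2/12)/3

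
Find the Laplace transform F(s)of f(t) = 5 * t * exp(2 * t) 5/(s - 2)^2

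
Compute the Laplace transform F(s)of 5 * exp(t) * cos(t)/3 5 * (s - 1)/(3 * ((s - 1)^2 + 1))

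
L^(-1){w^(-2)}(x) x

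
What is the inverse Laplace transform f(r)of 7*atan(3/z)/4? 7*sin(3*r)/(4*r)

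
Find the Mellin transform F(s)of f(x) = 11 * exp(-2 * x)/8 11 * gamma(s)/(8 * 2^s)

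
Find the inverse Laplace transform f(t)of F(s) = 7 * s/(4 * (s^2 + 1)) 7 * cos(t)/4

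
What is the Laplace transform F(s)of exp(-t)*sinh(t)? 1/(s*(s+2))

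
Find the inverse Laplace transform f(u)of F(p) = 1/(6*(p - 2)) exp(2*u)/6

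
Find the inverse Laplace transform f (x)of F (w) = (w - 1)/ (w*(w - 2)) exp (x)*cosh (x)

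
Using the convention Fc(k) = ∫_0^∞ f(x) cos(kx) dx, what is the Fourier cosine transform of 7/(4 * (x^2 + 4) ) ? 7 * pi * exp(-2 * k) /16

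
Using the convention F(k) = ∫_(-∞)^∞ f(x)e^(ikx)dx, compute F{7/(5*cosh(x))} 7*pi/(5*cosh(pi*k/2))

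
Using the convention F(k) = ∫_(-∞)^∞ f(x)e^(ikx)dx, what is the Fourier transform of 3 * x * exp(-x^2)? 3 * I * sqrt(pi) * k * exp(-k^2/4)/2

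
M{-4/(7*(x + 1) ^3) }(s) -2*pi*(s - 2)*(s - 1) /(7*sin(pi*s) ) 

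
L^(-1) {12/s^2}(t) 12*t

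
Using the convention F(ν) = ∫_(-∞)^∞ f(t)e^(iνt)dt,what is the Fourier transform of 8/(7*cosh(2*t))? 4*pi/(7*cosh(pi*ν/4))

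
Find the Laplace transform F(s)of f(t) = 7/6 7/(6*s)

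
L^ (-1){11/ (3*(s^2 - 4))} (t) 11*sinh (2*t)/6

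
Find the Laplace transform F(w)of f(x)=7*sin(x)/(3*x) 7*atan(1/w)/3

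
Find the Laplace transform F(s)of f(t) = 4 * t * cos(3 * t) 4 * (s^2 - 9)/(s^2 + 9)^2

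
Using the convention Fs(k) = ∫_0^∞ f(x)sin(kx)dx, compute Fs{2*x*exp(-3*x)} 12*k/(k^2 + 9)^2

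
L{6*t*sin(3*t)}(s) 36*s/(s^2+9)^2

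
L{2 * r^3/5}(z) 12/(5 * z^4)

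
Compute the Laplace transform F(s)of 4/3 4/(3*s)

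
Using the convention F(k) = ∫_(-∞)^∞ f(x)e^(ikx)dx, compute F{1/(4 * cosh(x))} pi/(4 * cosh(pi * k/2))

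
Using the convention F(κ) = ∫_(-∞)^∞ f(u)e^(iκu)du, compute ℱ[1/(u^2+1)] pi * exp(-Abs(κ))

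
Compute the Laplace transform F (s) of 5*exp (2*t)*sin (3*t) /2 15/ (2*( (s - 2) ^2 + 9) ) 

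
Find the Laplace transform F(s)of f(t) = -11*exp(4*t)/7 -11/(7*s - 28)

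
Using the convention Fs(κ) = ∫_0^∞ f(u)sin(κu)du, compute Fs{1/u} pi/2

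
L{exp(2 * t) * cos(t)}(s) (s - 2)/((s - 2)^2+1)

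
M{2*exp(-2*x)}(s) 2^(1 - s)*gamma(s)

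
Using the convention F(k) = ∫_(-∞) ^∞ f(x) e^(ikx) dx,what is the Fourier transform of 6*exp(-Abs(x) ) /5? 12/(5*(k^2 + 1) ) 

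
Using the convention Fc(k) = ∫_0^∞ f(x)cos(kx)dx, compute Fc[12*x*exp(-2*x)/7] 12*(4 - k^2)/(7*(k^2+4)^2)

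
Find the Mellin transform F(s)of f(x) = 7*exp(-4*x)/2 7*gamma(s)/(2*2^(2*s))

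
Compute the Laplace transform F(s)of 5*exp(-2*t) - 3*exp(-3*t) 5/(s + 2) - 3/(s + 3)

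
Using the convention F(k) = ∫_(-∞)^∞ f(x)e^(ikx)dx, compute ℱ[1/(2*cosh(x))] pi/(2*cosh(pi*k/2))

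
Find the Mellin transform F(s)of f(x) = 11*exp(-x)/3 11*gamma(s)/3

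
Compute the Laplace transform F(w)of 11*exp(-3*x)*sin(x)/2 11/(2*((w + 3)^2 + 1))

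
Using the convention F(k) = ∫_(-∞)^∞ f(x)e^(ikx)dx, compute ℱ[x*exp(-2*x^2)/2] sqrt(2)*I*sqrt(pi)*k*exp(-k^2/8)/16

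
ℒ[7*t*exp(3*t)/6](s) 7/(6*(s - 3)^2)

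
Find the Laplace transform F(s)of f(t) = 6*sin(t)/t 6*atan(1/s)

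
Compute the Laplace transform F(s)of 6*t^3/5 36/(5*s^4)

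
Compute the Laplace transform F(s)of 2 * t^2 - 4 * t 4/s^3 - 4/s^2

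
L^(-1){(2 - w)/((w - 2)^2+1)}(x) -exp(2*x)*cos(x)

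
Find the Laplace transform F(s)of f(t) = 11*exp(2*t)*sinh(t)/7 11/(7*((s - 2)^2-1))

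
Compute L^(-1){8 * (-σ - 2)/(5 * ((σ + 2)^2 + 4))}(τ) -8 * exp(-2 * τ) * cos(2 * τ)/5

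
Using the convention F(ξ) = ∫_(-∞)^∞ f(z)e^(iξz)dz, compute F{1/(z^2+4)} pi*exp(-2*Abs(ξ))/2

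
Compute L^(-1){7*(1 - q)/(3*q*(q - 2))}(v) -7*exp(v)*cosh(v)/3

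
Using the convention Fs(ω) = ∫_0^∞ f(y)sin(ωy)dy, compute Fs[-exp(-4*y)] -ω/(ω^2 + 16)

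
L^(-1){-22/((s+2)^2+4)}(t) -11*exp(-2*t)*sin(2*t)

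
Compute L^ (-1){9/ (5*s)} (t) 9/5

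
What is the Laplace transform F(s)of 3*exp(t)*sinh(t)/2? 3/(2*s*(s - 2))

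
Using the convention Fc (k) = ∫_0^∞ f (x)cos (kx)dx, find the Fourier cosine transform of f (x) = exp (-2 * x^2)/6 sqrt (2) * sqrt (pi) * exp (-k^2/8)/24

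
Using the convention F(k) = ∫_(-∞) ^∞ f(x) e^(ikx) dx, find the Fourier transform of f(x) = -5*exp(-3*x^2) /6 -5*sqrt(3)*sqrt(pi)*exp(-k^2/12) /18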